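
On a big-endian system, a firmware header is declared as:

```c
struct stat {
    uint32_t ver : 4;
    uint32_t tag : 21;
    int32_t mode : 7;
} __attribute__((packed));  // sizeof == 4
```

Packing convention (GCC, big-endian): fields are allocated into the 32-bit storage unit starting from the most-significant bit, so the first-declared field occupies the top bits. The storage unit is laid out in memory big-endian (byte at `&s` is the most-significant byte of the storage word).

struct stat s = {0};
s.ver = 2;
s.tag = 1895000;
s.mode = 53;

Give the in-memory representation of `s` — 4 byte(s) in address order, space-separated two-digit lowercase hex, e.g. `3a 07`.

2e 75 2c 35

[28+:4] ver=2 & 0xf = 0x2; word=0x20000000
[7+:21] tag=1895000 & 0x1fffff = 0x1cea58; word=0x2e752c00
[0+:7] mode=53 & 0x7f = 0x35; word=0x2e752c35
word = 0x2e752c35 → big-endian bytes:
  [0]=0x2e  [1]=0x75  [2]=0x2c  [3]=0x35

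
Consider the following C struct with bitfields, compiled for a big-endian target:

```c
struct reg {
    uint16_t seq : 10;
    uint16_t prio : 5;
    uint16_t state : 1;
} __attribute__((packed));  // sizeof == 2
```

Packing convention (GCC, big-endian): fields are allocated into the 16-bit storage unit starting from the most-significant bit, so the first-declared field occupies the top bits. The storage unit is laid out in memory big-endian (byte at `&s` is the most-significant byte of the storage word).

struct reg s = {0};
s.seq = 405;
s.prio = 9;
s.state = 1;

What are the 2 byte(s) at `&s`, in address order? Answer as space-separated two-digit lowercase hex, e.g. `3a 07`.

65 53

[6+:10] seq=405 & 0x3ff = 0x195; word=0x6540
[1+:5] prio=9 & 0x1f = 0x9; word=0x6552
[0+:1] state=1 & 0x1 = 0x1; word=0x6553
word = 0x6553 → big-endian bytes:
  [0]=0x65  [1]=0x53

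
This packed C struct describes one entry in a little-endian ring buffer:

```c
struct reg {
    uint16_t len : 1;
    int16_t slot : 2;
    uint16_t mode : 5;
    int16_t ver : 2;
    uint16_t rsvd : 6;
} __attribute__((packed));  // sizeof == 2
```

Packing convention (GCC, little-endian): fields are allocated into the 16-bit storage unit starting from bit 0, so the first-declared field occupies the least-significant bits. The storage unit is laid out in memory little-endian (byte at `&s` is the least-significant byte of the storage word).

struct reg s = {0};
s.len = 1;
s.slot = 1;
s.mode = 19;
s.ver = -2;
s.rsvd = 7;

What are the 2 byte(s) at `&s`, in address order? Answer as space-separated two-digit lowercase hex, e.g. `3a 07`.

len (1b) val=1 bits=0x1 at bit 0: 0x0001
slot (2b) val=1 bits=0x1 at bit 1: 0x0003
mode (5b) val=19 bits=0x13 at bit 3: 0x009b
ver (2b) val=-2 bits=0x2 at bit 8: 0x029b
rsvd (6b) val=7 bits=0x7 at bit 10: 0x1e9b
word = 0x1e9b → little-endian bytes:
  [0]=0x9b  [1]=0x1e

9b 1e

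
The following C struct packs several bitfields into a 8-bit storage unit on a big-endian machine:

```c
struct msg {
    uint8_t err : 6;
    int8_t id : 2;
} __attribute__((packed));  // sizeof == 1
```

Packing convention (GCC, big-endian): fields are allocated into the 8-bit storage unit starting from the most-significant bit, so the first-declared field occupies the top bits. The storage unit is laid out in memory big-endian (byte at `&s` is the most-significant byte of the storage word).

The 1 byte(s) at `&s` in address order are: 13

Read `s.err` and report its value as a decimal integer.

[0]=0x13 (big-endian) → word 0x13
err:6 @ bit 2 → (0x13>>2)&0x3f = 0x4  ←
id:2 @ bit 0 → (0x13>>0)&0x3 = 0x3

4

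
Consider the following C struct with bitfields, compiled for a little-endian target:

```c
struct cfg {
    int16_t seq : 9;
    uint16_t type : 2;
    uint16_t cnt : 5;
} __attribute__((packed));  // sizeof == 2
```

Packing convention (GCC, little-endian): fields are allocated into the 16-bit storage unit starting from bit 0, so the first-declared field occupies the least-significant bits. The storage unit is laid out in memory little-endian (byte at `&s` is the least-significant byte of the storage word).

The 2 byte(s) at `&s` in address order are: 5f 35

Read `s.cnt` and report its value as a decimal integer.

6

[0]=0x5f [1]=0x35 (little-endian) → word 0x355f
seq:9 @ bit 0 → (0x355f>>0)&0x1ff = 0x15f
type:2 @ bit 9 → (0x355f>>9)&0x3 = 0x2
cnt:5 @ bit 11 → (0x355f>>11)&0x1f = 0x6  ←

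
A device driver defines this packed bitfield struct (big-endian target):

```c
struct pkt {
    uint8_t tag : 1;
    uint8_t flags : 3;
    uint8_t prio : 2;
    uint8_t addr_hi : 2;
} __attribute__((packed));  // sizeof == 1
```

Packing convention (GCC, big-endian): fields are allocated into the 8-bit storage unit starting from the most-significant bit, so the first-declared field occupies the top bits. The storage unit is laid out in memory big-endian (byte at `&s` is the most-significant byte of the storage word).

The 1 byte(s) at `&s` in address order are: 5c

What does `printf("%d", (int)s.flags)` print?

5

[0]=0x5c (big-endian) → word 0x5c
tag [7+:1] = (word>>7) & 0x1 = 0
flags [4+:3] = (word>>4) & 0x7 = 5  ←
prio [2+:2] = (word>>2) & 0x3 = 3
addr_hi [0+:2] = (word>>0) & 0x3 = 0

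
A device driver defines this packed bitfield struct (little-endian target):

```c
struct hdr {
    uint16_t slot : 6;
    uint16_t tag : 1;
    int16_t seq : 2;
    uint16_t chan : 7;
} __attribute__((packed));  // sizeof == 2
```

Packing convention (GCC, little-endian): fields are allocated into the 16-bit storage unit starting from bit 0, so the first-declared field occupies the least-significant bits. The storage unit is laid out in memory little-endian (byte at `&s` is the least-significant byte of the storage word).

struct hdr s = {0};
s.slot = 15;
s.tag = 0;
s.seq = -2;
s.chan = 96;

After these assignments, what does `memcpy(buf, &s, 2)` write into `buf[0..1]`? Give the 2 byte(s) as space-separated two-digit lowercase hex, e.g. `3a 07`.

0f c1

[0+:6] slot=15 & 0x3f = 0xf; word=0x000f
[6+:1] tag=0 & 0x1 = 0x0; word=0x000f
[7+:2] seq=-2 & 0x3 = 0x2; word=0x010f
[9+:7] chan=96 & 0x7f = 0x60; word=0xc10f
word = 0xc10f → little-endian bytes:
  [0]=0x0f  [1]=0xc1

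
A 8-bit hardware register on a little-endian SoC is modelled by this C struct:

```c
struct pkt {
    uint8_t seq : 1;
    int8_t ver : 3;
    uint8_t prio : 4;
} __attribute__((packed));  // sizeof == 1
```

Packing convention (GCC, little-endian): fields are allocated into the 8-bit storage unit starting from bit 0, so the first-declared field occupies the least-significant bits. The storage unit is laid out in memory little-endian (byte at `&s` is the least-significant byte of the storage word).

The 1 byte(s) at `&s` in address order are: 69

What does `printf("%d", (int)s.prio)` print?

6

[0]=0x69 (little-endian) → word 0x69
seq:1 @ bit 0 → (0x69>>0)&0x1 = 0x1
ver:3 @ bit 1 → (0x69>>1)&0x7 = 0x4
prio:4 @ bit 4 → (0x69>>4)&0xf = 0x6  ←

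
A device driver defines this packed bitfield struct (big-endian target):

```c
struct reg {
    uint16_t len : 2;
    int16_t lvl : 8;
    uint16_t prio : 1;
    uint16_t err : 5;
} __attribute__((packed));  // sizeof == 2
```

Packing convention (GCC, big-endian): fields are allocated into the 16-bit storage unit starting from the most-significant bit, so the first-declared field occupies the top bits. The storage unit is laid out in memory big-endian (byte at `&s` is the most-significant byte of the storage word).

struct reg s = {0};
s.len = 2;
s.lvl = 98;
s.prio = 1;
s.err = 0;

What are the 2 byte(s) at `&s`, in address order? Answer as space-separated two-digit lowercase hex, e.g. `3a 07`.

98 a0

len:2 = 2 → 0x2 << 14 → word 0x8000
lvl:8 = 98 → 0x62 << 6 → word 0x9880
prio:1 = 1 → 0x1 << 5 → word 0x98a0
err:5 = 0 → 0x0 << 0 → word 0x98a0
word = 0x98a0 → big-endian bytes:
  [0]=0x98  [1]=0xa0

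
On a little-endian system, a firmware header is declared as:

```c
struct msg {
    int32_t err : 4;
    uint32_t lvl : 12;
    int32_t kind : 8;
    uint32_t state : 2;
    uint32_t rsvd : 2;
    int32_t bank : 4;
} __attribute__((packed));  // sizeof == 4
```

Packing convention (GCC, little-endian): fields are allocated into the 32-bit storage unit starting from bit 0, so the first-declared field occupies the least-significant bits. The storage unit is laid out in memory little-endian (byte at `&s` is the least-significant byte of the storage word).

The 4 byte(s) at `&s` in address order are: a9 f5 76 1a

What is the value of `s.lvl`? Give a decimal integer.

[0]=0xa9 [1]=0xf5 [2]=0x76 [3]=0x1a (little-endian) → word 0x1a76f5a9
err:4 @ bit 0 → (0x1a76f5a9>>0)&0xf = 0x9
lvl:12 @ bit 4 → (0x1a76f5a9>>4)&0xfff = 0xf5a  ←
kind:8 @ bit 16 → (0x1a76f5a9>>16)&0xff = 0x76
state:2 @ bit 24 → (0x1a76f5a9>>24)&0x3 = 0x2
rsvd:2 @ bit 26 → (0x1a76f5a9>>26)&0x3 = 0x2
bank:4 @ bit 28 → (0x1a76f5a9>>28)&0xf = 0x1

3930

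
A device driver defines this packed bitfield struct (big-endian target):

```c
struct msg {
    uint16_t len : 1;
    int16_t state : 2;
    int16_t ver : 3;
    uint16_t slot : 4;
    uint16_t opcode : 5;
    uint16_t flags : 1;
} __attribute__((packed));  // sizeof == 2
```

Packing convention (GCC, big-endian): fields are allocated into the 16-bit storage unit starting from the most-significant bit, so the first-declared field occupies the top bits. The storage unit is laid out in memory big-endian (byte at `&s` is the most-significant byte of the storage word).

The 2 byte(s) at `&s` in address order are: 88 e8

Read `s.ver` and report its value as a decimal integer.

2

[0]=0x88 [1]=0xe8 (big-endian) → word 0x88e8
len:1 @ bit 15 → (0x88e8>>15)&0x1 = 0x1
state:2 @ bit 13 → (0x88e8>>13)&0x3 = 0x0
ver:3 @ bit 10 → (0x88e8>>10)&0x7 = 0x2  ←
slot:4 @ bit 6 → (0x88e8>>6)&0xf = 0x3
opcode:5 @ bit 1 → (0x88e8>>1)&0x1f = 0x14
flags:1 @ bit 0 → (0x88e8>>0)&0x1 = 0x0
ver signed 3b, MSB=0: value = 2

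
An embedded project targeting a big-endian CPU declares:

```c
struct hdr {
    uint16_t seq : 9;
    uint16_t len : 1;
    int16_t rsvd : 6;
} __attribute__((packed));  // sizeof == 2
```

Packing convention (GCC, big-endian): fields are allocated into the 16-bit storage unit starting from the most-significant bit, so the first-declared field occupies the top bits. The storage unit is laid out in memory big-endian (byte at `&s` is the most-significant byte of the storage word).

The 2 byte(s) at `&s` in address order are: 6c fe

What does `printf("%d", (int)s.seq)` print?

[0]=0x6c [1]=0xfe (big-endian) → word 0x6cfe
seq [7+:9] = (word>>7) & 0x1ff = 217  ←
len [6+:1] = (word>>6) & 0x1 = 1
rsvd [0+:6] = (word>>0) & 0x3f = 62

217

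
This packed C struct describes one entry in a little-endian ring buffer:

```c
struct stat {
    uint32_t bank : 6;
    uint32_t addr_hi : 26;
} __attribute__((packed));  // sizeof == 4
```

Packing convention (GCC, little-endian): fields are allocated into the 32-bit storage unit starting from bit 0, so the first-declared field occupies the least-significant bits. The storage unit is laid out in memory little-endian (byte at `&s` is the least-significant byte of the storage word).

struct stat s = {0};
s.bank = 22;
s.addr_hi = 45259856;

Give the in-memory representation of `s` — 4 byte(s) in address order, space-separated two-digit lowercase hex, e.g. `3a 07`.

16 14 a7 ac

[0+:6] bank=22 & 0x3f = 0x16; word=0x00000016
[6+:26] addr_hi=45259856 & 0x3ffffff = 0x2b29c50; word=0xaca71416
word = 0xaca71416 → little-endian bytes:
  [0]=0x16  [1]=0x14  [2]=0xa7  [3]=0xac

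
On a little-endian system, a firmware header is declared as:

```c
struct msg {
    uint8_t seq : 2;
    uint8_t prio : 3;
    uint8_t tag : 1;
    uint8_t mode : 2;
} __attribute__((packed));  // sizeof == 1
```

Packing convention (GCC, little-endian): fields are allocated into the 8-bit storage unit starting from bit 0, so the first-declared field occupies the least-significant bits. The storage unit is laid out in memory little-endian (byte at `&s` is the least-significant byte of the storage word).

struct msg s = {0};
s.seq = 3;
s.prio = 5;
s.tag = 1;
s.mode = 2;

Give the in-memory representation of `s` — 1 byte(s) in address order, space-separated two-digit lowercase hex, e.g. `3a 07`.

seq (2b) val=3 bits=0x3 at bit 0: 0x03
prio (3b) val=5 bits=0x5 at bit 2: 0x17
tag (1b) val=1 bits=0x1 at bit 5: 0x37
mode (2b) val=2 bits=0x2 at bit 6: 0xb7
word = 0xb7 → little-endian bytes:
  [0]=0xb7

b7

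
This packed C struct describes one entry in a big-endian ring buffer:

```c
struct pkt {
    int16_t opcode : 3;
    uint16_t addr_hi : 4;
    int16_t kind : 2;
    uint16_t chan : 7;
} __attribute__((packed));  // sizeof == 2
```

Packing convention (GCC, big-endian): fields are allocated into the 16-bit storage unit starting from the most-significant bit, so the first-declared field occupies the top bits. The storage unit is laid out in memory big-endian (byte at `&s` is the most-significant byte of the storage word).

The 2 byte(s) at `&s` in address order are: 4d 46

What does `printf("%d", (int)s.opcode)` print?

2

[0]=0x4d [1]=0x46 (big-endian) → word 0x4d46
opcode [13+:3] = (word>>13) & 0x7 = 2  ←
addr_hi [9+:4] = (word>>9) & 0xf = 6
kind [7+:2] = (word>>7) & 0x3 = 2
chan [0+:7] = (word>>0) & 0x7f = 70
opcode signed 3b, MSB=0: value = 2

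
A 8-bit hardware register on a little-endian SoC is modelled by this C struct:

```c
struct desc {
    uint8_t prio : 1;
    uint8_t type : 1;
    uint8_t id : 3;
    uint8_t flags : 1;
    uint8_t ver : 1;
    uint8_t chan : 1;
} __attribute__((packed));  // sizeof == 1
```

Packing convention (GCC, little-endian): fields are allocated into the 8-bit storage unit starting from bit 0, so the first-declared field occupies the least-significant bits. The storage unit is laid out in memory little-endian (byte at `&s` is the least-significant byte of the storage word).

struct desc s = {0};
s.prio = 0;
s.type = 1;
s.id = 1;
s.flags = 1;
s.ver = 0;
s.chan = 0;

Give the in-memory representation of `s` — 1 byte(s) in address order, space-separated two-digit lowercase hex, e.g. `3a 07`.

prio:1 = 0 → 0x0 << 0 → word 0x00
type:1 = 1 → 0x1 << 1 → word 0x02
id:3 = 1 → 0x1 << 2 → word 0x06
flags:1 = 1 → 0x1 << 5 → word 0x26
ver:1 = 0 → 0x0 << 6 → word 0x26
chan:1 = 0 → 0x0 << 7 → word 0x26
word = 0x26 → little-endian bytes:
  [0]=0x26

26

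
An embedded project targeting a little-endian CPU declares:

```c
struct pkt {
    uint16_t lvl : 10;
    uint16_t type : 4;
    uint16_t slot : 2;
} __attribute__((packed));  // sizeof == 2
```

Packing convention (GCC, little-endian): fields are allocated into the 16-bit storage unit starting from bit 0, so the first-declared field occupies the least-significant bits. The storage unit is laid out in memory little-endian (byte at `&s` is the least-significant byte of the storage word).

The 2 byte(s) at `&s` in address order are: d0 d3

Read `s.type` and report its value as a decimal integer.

4

[0]=0xd0 [1]=0xd3 (little-endian) → word 0xd3d0
lvl:10 @ bit 0 → (0xd3d0>>0)&0x3ff = 0x3d0
type:4 @ bit 10 → (0xd3d0>>10)&0xf = 0x4  ←
slot:2 @ bit 14 → (0xd3d0>>14)&0x3 = 0x3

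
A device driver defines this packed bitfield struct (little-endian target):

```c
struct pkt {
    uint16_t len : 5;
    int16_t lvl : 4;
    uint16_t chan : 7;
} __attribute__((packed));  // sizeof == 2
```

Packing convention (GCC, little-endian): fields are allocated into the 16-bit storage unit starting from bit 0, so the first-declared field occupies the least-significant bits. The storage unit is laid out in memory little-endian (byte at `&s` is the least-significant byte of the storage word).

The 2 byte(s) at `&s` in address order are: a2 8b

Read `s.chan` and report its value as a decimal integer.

69

[0]=0xa2 [1]=0x8b (little-endian) → word 0x8ba2
len [0+:5] = (word>>0) & 0x1f = 2
lvl [5+:4] = (word>>5) & 0xf = 13
chan [9+:7] = (word>>9) & 0x7f = 69  ←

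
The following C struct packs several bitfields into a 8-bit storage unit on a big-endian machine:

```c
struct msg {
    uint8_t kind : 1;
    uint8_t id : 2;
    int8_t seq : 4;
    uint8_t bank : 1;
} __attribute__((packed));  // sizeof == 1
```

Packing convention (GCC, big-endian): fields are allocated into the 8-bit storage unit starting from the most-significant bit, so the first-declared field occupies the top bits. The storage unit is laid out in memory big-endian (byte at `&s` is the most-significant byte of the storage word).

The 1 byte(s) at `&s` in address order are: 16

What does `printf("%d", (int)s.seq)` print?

[0]=0x16 (big-endian) → word 0x16
kind [7+:1] = (word>>7) & 0x1 = 0
id [5+:2] = (word>>5) & 0x3 = 0
seq [1+:4] = (word>>1) & 0xf = 11  ←
bank [0+:1] = (word>>0) & 0x1 = 0
seq signed 4b, MSB=1: 11 - 16 = -5

-5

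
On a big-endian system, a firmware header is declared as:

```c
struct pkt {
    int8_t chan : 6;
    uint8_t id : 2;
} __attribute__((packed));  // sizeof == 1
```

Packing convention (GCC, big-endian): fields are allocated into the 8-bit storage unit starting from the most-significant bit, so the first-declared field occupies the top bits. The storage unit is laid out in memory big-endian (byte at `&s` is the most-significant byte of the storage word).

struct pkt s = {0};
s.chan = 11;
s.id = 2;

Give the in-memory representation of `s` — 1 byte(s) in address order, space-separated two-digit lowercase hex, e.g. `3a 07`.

[2+:6] chan=11 & 0x3f = 0xb; word=0x2c
[0+:2] id=2 & 0x3 = 0x2; word=0x2e
word = 0x2e → big-endian bytes:
  [0]=0x2e

2e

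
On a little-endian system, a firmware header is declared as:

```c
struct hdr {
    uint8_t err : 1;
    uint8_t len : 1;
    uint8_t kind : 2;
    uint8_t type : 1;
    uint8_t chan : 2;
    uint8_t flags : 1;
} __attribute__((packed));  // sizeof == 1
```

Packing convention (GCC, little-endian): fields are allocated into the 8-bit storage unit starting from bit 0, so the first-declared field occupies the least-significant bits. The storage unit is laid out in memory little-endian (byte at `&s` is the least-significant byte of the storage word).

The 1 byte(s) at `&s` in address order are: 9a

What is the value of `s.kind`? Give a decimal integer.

2

[0]=0x9a (little-endian) → word 0x9a
err [0+:1] = (word>>0) & 0x1 = 0
len [1+:1] = (word>>1) & 0x1 = 1
kind [2+:2] = (word>>2) & 0x3 = 2  ←
type [4+:1] = (word>>4) & 0x1 = 1
chan [5+:2] = (word>>5) & 0x3 = 0
flags [7+:1] = (word>>7) & 0x1 = 1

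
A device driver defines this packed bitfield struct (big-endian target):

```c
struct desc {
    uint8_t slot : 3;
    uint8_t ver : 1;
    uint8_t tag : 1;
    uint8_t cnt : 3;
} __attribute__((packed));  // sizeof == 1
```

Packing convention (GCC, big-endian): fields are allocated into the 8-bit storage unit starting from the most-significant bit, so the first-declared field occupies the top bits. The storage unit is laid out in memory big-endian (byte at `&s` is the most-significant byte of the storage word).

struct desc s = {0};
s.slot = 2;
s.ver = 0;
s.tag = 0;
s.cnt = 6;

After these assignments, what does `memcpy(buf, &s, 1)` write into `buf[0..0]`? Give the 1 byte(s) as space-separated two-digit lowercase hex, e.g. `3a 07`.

slot (3b) val=2 bits=0x2 at bit 5: 0x40
ver (1b) val=0 bits=0x0 at bit 4: 0x40
tag (1b) val=0 bits=0x0 at bit 3: 0x40
cnt (3b) val=6 bits=0x6 at bit 0: 0x46
word = 0x46 → big-endian bytes:
  [0]=0x46

46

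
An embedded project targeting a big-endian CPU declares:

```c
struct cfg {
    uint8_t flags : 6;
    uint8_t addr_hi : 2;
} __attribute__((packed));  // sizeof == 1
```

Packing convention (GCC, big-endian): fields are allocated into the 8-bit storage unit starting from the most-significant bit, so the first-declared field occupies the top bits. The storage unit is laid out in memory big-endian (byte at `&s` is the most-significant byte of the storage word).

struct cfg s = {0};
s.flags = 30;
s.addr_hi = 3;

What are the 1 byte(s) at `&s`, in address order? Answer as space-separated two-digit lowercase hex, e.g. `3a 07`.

[2+:6] flags=30 & 0x3f = 0x1e; word=0x78
[0+:2] addr_hi=3 & 0x3 = 0x3; word=0x7b
word = 0x7b → big-endian bytes:
  [0]=0x7b

7b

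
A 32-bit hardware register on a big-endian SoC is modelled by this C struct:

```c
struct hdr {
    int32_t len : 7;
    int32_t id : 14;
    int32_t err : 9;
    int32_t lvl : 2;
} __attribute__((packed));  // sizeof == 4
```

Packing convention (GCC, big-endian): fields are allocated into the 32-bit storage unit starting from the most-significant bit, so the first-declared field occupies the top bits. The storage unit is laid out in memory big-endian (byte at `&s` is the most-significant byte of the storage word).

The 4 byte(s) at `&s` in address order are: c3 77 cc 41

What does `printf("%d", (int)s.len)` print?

[0]=0xc3 [1]=0x77 [2]=0xcc [3]=0x41 (big-endian) → word 0xc377cc41
len [25+:7] = (word>>25) & 0x7f = 97  ←
id [11+:14] = (word>>11) & 0x3fff = 12025
err [2+:9] = (word>>2) & 0x1ff = 272
lvl [0+:2] = (word>>0) & 0x3 = 1
len signed 7b, MSB=1: 97 - 128 = -31

-31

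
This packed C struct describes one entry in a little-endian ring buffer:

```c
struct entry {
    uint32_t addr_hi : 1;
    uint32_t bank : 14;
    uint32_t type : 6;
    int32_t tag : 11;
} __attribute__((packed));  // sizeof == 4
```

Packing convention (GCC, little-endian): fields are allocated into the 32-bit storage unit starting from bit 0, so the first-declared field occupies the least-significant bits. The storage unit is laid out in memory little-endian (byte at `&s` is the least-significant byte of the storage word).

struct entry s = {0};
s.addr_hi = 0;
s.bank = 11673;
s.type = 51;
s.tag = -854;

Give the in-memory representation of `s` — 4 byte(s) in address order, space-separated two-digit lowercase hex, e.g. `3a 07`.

addr_hi:1 = 0 → 0x0 << 0 → word 0x00000000
bank:14 = 11673 → 0x2d99 << 1 → word 0x00005b32
type:6 = 51 → 0x33 << 15 → word 0x0019db32
tag:11 = -854 → 0x4aa << 21 → word 0x9559db32
word = 0x9559db32 → little-endian bytes:
  [0]=0x32  [1]=0xdb  [2]=0x59  [3]=0x95

32 db 59 95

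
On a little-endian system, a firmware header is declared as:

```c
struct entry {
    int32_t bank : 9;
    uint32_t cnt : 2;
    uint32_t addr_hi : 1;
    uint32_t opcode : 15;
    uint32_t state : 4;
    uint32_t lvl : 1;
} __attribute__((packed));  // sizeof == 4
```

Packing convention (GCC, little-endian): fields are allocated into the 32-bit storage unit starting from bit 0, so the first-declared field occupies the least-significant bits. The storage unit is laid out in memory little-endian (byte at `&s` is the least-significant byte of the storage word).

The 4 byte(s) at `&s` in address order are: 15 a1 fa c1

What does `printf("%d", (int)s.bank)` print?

[0]=0x15 [1]=0xa1 [2]=0xfa [3]=0xc1 (little-endian) → word 0xc1faa115
bank:9 @ bit 0 → (0xc1faa115>>0)&0x1ff = 0x115  ←
cnt:2 @ bit 9 → (0xc1faa115>>9)&0x3 = 0x0
addr_hi:1 @ bit 11 → (0xc1faa115>>11)&0x1 = 0x0
opcode:15 @ bit 12 → (0xc1faa115>>12)&0x7fff = 0x1faa
state:4 @ bit 27 → (0xc1faa115>>27)&0xf = 0x8
lvl:1 @ bit 31 → (0xc1faa115>>31)&0x1 = 0x1
bank signed 9b, MSB=1: 277 - 512 = -235

-235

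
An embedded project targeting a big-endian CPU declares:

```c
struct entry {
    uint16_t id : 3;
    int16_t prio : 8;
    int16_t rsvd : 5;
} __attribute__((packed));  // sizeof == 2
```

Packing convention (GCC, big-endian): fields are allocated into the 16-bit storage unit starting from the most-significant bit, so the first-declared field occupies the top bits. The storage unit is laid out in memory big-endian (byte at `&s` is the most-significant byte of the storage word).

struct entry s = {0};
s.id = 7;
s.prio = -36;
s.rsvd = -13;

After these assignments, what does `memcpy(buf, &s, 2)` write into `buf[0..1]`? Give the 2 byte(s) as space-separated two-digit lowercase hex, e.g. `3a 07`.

fb 93

id (3b) val=7 bits=0x7 at bit 13: 0xe000
prio (8b) val=-36 bits=0xdc at bit 5: 0xfb80
rsvd (5b) val=-13 bits=0x13 at bit 0: 0xfb93
word = 0xfb93 → big-endian bytes:
  [0]=0xfb  [1]=0x93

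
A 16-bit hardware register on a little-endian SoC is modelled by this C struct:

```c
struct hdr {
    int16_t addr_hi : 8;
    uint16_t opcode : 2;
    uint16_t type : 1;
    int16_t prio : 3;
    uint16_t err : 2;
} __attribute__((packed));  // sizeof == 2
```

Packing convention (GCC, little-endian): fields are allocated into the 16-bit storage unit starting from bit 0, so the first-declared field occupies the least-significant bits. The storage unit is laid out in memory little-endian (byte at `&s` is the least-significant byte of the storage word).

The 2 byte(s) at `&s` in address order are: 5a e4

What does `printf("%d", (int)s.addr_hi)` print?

[0]=0x5a [1]=0xe4 (little-endian) → word 0xe45a
addr_hi [0+:8] = (word>>0) & 0xff = 90  ←
opcode [8+:2] = (word>>8) & 0x3 = 0
type [10+:1] = (word>>10) & 0x1 = 1
prio [11+:3] = (word>>11) & 0x7 = 4
err [14+:2] = (word>>14) & 0x3 = 3
addr_hi signed 8b, MSB=0: value = 90

90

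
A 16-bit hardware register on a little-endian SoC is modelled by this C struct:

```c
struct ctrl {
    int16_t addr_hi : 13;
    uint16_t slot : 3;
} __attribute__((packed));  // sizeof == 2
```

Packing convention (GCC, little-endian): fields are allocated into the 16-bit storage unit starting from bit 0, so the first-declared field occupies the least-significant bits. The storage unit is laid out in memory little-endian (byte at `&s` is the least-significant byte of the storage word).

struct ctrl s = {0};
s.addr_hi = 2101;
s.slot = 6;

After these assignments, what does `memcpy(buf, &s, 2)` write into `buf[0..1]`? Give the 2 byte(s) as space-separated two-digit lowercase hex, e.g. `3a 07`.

35 c8

[0+:13] addr_hi=2101 & 0x1fff = 0x835; word=0x0835
[13+:3] slot=6 & 0x7 = 0x6; word=0xc835
word = 0xc835 → little-endian bytes:
  [0]=0x35  [1]=0xc8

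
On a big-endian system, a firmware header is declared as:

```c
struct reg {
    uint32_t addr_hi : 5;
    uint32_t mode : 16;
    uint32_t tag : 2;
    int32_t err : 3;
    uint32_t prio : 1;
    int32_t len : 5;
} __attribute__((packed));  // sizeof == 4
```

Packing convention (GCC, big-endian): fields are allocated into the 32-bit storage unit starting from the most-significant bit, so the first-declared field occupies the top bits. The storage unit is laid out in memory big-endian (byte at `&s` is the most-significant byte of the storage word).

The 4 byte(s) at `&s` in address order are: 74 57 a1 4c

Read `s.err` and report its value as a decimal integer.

-3

[0]=0x74 [1]=0x57 [2]=0xa1 [3]=0x4c (big-endian) → word 0x7457a14c
addr_hi:5 @ bit 27 → (0x7457a14c>>27)&0x1f = 0xe
mode:16 @ bit 11 → (0x7457a14c>>11)&0xffff = 0x8af4
tag:2 @ bit 9 → (0x7457a14c>>9)&0x3 = 0x0
err:3 @ bit 6 → (0x7457a14c>>6)&0x7 = 0x5  ←
prio:1 @ bit 5 → (0x7457a14c>>5)&0x1 = 0x0
len:5 @ bit 0 → (0x7457a14c>>0)&0x1f = 0xc
err signed 3b, MSB=1: 5 - 8 = -3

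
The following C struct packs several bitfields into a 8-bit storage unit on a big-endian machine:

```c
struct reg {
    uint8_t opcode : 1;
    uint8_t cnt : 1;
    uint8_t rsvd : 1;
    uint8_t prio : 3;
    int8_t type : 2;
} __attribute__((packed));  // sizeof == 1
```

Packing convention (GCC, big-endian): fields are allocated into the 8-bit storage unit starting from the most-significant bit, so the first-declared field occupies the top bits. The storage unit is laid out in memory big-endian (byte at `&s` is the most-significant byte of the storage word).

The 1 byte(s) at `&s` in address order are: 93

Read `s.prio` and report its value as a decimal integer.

4

[0]=0x93 (big-endian) → word 0x93
opcode:1 @ bit 7 → (0x93>>7)&0x1 = 0x1
cnt:1 @ bit 6 → (0x93>>6)&0x1 = 0x0
rsvd:1 @ bit 5 → (0x93>>5)&0x1 = 0x0
prio:3 @ bit 2 → (0x93>>2)&0x7 = 0x4  ←
type:2 @ bit 0 → (0x93>>0)&0x3 = 0x3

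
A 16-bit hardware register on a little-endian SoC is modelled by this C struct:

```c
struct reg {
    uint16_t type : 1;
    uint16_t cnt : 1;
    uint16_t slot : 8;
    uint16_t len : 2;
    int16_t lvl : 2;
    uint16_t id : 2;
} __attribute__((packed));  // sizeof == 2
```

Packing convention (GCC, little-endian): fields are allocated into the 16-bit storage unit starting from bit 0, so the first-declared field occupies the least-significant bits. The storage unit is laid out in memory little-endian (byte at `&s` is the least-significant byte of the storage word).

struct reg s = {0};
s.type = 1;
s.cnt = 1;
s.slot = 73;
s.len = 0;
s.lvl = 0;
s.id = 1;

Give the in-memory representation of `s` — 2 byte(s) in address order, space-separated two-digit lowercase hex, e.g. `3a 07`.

27 41

[0+:1] type=1 & 0x1 = 0x1; word=0x0001
[1+:1] cnt=1 & 0x1 = 0x1; word=0x0003
[2+:8] slot=73 & 0xff = 0x49; word=0x0127
[10+:2] len=0 & 0x3 = 0x0; word=0x0127
[12+:2] lvl=0 & 0x3 = 0x0; word=0x0127
[14+:2] id=1 & 0x3 = 0x1; word=0x4127
word = 0x4127 → little-endian bytes:
  [0]=0x27  [1]=0x41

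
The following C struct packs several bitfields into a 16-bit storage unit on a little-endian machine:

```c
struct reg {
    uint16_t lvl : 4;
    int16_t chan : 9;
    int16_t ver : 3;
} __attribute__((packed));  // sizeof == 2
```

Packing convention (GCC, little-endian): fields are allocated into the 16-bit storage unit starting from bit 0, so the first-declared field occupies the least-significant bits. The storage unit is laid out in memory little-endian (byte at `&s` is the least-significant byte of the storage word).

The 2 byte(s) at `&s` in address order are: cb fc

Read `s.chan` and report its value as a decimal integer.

-52

[0]=0xcb [1]=0xfc (little-endian) → word 0xfccb
lvl:4 @ bit 0 → (0xfccb>>0)&0xf = 0xb
chan:9 @ bit 4 → (0xfccb>>4)&0x1ff = 0x1cc  ←
ver:3 @ bit 13 → (0xfccb>>13)&0x7 = 0x7
chan signed 9b, MSB=1: 460 - 512 = -52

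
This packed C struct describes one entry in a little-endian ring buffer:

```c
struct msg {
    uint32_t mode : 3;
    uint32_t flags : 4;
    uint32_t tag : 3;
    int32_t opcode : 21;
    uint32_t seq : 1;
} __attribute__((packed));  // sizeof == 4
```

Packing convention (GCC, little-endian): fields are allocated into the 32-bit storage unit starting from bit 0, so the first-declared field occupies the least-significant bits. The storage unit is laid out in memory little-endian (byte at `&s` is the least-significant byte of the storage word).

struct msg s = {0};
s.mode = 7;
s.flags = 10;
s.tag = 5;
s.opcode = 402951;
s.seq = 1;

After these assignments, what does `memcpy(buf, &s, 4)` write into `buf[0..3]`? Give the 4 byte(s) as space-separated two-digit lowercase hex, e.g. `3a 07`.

d7 1e 98 98

mode:3 = 7 → 0x7 << 0 → word 0x00000007
flags:4 = 10 → 0xa << 3 → word 0x00000057
tag:3 = 5 → 0x5 << 7 → word 0x000002d7
opcode:21 = 402951 → 0x62607 << 10 → word 0x18981ed7
seq:1 = 1 → 0x1 << 31 → word 0x98981ed7
word = 0x98981ed7 → little-endian bytes:
  [0]=0xd7  [1]=0x1e  [2]=0x98  [3]=0x98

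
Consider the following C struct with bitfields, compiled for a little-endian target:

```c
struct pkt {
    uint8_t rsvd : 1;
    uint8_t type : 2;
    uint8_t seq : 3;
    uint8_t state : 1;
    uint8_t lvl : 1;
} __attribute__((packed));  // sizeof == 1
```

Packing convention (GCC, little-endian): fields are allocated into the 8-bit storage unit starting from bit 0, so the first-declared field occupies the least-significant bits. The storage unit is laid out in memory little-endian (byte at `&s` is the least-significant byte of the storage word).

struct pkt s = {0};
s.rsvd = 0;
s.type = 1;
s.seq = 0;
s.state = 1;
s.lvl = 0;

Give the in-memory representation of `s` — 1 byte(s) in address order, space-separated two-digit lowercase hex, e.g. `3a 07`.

42

rsvd:1 = 0 → 0x0 << 0 → word 0x00
type:2 = 1 → 0x1 << 1 → word 0x02
seq:3 = 0 → 0x0 << 3 → word 0x02
state:1 = 1 → 0x1 << 6 → word 0x42
lvl:1 = 0 → 0x0 << 7 → word 0x42
word = 0x42 → little-endian bytes:
  [0]=0x42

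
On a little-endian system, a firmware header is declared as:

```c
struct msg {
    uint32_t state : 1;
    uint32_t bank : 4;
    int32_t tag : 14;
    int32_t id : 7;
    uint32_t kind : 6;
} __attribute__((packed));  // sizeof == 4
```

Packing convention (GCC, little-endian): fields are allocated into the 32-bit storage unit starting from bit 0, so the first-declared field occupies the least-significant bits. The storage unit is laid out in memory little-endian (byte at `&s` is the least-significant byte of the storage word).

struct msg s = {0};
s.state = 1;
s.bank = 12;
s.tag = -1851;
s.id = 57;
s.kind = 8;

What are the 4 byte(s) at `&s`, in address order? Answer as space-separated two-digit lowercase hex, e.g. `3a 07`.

state (1b) val=1 bits=0x1 at bit 0: 0x00000001
bank (4b) val=12 bits=0xc at bit 1: 0x00000019
tag (14b) val=-1851 bits=0x38c5 at bit 5: 0x000718b9
id (7b) val=57 bits=0x39 at bit 19: 0x01cf18b9
kind (6b) val=8 bits=0x8 at bit 26: 0x21cf18b9
word = 0x21cf18b9 → little-endian bytes:
  [0]=0xb9  [1]=0x18  [2]=0xcf  [3]=0x21

b9 18 cf 21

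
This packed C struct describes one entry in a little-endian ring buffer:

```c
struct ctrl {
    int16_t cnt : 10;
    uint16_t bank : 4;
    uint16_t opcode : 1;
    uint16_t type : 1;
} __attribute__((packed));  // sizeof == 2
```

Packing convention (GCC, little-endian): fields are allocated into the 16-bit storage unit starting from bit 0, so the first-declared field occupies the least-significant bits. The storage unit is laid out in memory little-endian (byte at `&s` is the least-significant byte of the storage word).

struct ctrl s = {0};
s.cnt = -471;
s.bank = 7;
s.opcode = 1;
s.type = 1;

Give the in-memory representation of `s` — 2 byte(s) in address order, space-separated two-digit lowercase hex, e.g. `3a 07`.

29 de

[0+:10] cnt=-471 & 0x3ff = 0x229; word=0x0229
[10+:4] bank=7 & 0xf = 0x7; word=0x1e29
[14+:1] opcode=1 & 0x1 = 0x1; word=0x5e29
[15+:1] type=1 & 0x1 = 0x1; word=0xde29
word = 0xde29 → little-endian bytes:
  [0]=0x29  [1]=0xde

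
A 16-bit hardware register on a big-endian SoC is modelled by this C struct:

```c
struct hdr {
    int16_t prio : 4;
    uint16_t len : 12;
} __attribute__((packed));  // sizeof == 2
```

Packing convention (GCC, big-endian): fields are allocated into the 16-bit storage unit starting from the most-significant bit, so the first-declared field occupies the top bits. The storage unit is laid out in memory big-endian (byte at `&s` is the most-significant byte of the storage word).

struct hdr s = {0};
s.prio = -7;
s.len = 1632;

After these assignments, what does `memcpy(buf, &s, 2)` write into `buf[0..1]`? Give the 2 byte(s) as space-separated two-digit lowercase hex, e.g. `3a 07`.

[12+:4] prio=-7 & 0xf = 0x9; word=0x9000
[0+:12] len=1632 & 0xfff = 0x660; word=0x9660
word = 0x9660 → big-endian bytes:
  [0]=0x96  [1]=0x60

96 60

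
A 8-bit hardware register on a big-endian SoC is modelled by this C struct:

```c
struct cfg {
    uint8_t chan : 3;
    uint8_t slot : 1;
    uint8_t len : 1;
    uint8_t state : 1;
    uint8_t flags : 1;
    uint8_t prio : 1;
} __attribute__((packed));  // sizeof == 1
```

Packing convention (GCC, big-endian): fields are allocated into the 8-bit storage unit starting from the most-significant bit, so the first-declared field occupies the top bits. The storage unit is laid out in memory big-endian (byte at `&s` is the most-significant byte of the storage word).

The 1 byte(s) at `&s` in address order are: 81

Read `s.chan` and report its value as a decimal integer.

[0]=0x81 (big-endian) → word 0x81
chan [5+:3] = (word>>5) & 0x7 = 4  ←
slot [4+:1] = (word>>4) & 0x1 = 0
len [3+:1] = (word>>3) & 0x1 = 0
state [2+:1] = (word>>2) & 0x1 = 0
flags [1+:1] = (word>>1) & 0x1 = 0
prio [0+:1] = (word>>0) & 0x1 = 1

4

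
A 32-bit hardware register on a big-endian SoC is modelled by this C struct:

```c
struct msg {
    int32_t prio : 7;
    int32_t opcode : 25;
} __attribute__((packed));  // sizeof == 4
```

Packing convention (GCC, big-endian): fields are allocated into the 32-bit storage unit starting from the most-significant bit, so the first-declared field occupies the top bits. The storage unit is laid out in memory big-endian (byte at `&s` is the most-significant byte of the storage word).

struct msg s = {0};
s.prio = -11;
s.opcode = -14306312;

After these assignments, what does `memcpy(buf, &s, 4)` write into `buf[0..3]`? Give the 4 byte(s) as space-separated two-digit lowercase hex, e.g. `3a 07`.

[25+:7] prio=-11 & 0x7f = 0x75; word=0xea000000
[0+:25] opcode=-14306312 & 0x1ffffff = 0x125b3f8; word=0xeb25b3f8
word = 0xeb25b3f8 → big-endian bytes:
  [0]=0xeb  [1]=0x25  [2]=0xb3  [3]=0xf8

eb 25 b3 f8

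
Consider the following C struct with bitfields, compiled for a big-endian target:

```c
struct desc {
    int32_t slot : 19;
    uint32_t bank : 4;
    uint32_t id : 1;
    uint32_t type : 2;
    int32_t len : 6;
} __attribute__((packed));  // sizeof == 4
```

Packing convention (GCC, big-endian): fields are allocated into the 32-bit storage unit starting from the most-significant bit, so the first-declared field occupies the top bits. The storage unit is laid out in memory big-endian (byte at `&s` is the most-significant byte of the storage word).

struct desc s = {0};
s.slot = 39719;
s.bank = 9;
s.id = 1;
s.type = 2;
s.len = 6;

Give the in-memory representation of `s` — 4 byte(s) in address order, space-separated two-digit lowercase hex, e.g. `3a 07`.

[13+:19] slot=39719 & 0x7ffff = 0x9b27; word=0x1364e000
[9+:4] bank=9 & 0xf = 0x9; word=0x1364f200
[8+:1] id=1 & 0x1 = 0x1; word=0x1364f300
[6+:2] type=2 & 0x3 = 0x2; word=0x1364f380
[0+:6] len=6 & 0x3f = 0x6; word=0x1364f386
word = 0x1364f386 → big-endian bytes:
  [0]=0x13  [1]=0x64  [2]=0xf3  [3]=0x86

13 64 f3 86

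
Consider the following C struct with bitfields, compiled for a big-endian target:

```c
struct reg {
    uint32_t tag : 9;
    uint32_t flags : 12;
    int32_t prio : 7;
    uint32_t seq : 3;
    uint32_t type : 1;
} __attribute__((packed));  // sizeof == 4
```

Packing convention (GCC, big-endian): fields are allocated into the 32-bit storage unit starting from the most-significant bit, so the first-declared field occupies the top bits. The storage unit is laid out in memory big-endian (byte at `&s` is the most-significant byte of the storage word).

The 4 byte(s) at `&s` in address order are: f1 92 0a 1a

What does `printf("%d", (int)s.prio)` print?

33

[0]=0xf1 [1]=0x92 [2]=0x0a [3]=0x1a (big-endian) → word 0xf1920a1a
tag [23+:9] = (word>>23) & 0x1ff = 483
flags [11+:12] = (word>>11) & 0xfff = 577
prio [4+:7] = (word>>4) & 0x7f = 33  ←
seq [1+:3] = (word>>1) & 0x7 = 5
type [0+:1] = (word>>0) & 0x1 = 0
prio signed 7b, MSB=0: value = 33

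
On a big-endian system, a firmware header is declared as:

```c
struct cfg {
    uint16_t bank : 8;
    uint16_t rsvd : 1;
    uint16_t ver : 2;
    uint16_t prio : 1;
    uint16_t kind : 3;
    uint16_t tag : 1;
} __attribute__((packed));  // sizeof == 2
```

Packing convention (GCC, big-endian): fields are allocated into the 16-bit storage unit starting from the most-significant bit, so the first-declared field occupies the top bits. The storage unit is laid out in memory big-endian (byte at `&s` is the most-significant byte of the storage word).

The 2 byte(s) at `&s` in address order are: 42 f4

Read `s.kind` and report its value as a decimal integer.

2

[0]=0x42 [1]=0xf4 (big-endian) → word 0x42f4
bank [8+:8] = (word>>8) & 0xff = 66
rsvd [7+:1] = (word>>7) & 0x1 = 1
ver [5+:2] = (word>>5) & 0x3 = 3
prio [4+:1] = (word>>4) & 0x1 = 1
kind [1+:3] = (word>>1) & 0x7 = 2  ←
tag [0+:1] = (word>>0) & 0x1 = 0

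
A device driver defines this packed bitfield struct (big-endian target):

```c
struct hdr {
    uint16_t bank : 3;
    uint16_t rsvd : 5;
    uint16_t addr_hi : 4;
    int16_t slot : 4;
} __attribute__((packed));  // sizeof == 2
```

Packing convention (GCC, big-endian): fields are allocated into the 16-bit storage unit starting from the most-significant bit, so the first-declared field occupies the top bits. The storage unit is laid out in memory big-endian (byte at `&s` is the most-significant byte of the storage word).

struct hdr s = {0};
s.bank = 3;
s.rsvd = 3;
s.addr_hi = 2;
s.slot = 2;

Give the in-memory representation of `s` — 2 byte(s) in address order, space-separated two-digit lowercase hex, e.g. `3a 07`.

63 22

bank:3 = 3 → 0x3 << 13 → word 0x6000
rsvd:5 = 3 → 0x3 << 8 → word 0x6300
addr_hi:4 = 2 → 0x2 << 4 → word 0x6320
slot:4 = 2 → 0x2 << 0 → word 0x6322
word = 0x6322 → big-endian bytes:
  [0]=0x63  [1]=0x22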